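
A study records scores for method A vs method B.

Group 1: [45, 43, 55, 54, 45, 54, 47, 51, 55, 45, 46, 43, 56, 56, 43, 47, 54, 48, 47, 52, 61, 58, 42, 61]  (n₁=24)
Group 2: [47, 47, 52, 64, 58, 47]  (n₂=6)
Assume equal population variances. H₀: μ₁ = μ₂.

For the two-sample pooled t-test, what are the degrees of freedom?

df = n₁ + n₂ − 2 = 24 + 6 − 2 = 28

degrees of freedom = 28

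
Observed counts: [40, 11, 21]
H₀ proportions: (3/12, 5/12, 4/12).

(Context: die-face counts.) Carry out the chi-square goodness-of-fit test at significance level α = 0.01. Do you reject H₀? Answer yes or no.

reject H₀: yes

n = 72; E_i = n·p_i = [18.00, 30.00, 24.00]
χ² = (40−18.00)²/18.00 + (11−30.00)²/30.00 + (21−24.00)²/24.00 = 39.2972
df = 2
p-value (upper-tail) = 0.00000
At α=0.01: p < α → reject H₀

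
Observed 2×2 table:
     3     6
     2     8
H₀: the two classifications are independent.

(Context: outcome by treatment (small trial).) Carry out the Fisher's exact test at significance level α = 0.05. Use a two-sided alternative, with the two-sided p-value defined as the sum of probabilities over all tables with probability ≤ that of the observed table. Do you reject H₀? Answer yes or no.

Margins: r₁=9, r₂=10, c₁=5, c₂=14, n=19
p_obs = C(9,3)·C(10,2)/C(19,5); sum pmf over tables with pmf ≤ p_obs
p-value (two-sided) = 0.62848
At α=0.05: p ≥ α → fail to reject H₀

reject H₀: no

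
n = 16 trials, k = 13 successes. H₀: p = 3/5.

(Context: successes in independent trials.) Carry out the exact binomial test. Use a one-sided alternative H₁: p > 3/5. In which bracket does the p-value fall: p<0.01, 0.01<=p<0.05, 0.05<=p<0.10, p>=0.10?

p-value bracket: 0.05<=p<0.10

Exact binomial: n=16, k=13, p₀=3/5=0.6000
P(X≥13) from Σ C(n,i)·p₀^i·(1−p₀)^(n−i)
p-value (one-sided, H₁ greater) = 0.06515
→ bracket: 0.05<=p<0.10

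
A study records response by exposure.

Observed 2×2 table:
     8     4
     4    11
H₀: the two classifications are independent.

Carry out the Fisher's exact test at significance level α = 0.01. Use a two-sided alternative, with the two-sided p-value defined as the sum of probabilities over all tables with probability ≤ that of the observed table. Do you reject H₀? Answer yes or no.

reject H₀: no

Margins: r₁=12, r₂=15, c₁=12, c₂=15, n=27
p_obs = C(12,8)·C(15,4)/C(27,12); sum pmf over tables with pmf ≤ p_obs
p-value (two-sided) = 0.05740
At α=0.01: p ≥ α → fail to reject H₀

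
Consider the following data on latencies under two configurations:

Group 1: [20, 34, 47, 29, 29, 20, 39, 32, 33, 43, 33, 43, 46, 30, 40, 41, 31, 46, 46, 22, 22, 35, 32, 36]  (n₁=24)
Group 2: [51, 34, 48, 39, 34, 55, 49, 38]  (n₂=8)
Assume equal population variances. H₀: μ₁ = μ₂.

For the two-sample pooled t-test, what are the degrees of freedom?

degrees of freedom = 30

df = n₁ + n₂ − 2 = 24 + 8 − 2 = 30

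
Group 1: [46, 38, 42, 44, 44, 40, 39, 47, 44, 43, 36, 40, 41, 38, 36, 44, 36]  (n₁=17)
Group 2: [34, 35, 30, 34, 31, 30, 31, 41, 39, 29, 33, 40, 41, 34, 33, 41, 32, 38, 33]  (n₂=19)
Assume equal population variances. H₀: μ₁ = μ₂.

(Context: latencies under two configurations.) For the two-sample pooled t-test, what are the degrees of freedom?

df = n₁ + n₂ − 2 = 17 + 19 − 2 = 34

degrees of freedom = 34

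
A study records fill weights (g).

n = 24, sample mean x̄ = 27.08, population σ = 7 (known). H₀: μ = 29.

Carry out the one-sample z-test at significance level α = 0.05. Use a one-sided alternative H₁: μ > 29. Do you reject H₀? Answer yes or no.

SE = σ/√n = 7/√24 = 1.4289
z = (x̄−μ₀)/SE = (27.08−29)/1.4289 = -1.3437
p-value (one-sided, H₁ greater) = 0.91048
At α=0.05: p ≥ α → fail to reject H₀

reject H₀: no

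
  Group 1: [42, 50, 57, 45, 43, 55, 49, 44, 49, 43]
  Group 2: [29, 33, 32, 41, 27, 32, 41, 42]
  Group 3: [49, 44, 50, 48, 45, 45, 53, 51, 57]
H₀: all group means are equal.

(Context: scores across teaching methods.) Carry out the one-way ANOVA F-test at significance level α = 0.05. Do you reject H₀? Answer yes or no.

Group means [47.70, 34.62, 49.11], grand mean 44.296
SSB = Σnᵢ(x̄ᵢ−x̄)² = 1072.766; SSW = ΣΣ(x−x̄ᵢ)² = 630.864
MSB = 1072.766/2 = 536.3829; MSW = 630.864/24 = 26.2860
F = MSB/MSW = 20.4057
df = (2, 24)
p-value (upper-tail) = 0.00001
At α=0.05: p < α → reject H₀

reject H₀: yes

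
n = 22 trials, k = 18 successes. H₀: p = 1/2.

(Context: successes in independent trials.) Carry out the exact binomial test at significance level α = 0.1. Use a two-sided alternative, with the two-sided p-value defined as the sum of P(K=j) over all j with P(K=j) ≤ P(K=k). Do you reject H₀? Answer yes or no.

Exact binomial: n=22, k=18, p₀=1/2=0.5000
P(X=j) = C(n,j)·p₀^j·(1−p₀)^(n−j); p = Σ P(X=j) over j with P(X=j) ≤ P(X=18)
p-value (two-sided) = 0.00434
At α=0.1: p < α → reject H₀

reject H₀: yes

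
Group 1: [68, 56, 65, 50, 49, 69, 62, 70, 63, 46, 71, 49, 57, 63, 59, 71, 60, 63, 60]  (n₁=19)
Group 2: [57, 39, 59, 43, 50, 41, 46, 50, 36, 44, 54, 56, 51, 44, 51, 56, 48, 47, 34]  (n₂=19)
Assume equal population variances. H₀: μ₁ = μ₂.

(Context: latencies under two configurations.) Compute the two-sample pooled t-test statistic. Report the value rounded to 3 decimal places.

test statistic = 5.302

x̄₁=60.579, s₁=7.820, n₁=19
x̄₂=47.684, s₂=7.157, n₂=19
s_p² = [18·7.820² + 18·7.157²]/36 = 56.1871
SE = √(s_p²·(1/19+1/19)) = 2.4320
t = (60.579−47.684)/2.4320 = 5.3022
df = 36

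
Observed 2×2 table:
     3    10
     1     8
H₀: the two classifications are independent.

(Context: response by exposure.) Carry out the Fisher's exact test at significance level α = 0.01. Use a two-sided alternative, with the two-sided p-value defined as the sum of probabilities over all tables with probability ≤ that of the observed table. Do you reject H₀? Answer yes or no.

Margins: r₁=13, r₂=9, c₁=4, c₂=18, n=22
p_obs = C(13,3)·C(9,1)/C(22,4); sum pmf over tables with pmf ≤ p_obs
p-value (two-sided) = 0.61613
At α=0.01: p ≥ α → fail to reject H₀

reject H₀: no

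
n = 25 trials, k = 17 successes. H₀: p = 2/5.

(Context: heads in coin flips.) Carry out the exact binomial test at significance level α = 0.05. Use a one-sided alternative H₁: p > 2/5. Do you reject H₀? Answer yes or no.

reject H₀: yes

Exact binomial: n=25, k=17, p₀=2/5=0.4000
P(X≥17) from Σ C(n,i)·p₀^i·(1−p₀)^(n−i)
p-value (one-sided, H₁ greater) = 0.00433
At α=0.05: p < α → reject H₀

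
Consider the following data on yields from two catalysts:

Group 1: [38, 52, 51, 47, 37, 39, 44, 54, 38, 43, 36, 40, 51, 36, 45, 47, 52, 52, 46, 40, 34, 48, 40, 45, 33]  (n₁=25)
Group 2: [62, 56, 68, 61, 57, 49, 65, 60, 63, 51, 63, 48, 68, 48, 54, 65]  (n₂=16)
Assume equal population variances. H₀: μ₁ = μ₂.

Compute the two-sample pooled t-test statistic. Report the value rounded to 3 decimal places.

test statistic = -7.167

x̄₁=43.520, s₁=6.352, n₁=25
x̄₂=58.625, s₂=6.937, n₂=16
s_p² = [24·6.352² + 15·6.937²]/39 = 43.3331
SE = √(s_p²·(1/25+1/16)) = 2.1075
t = (43.520−58.625)/2.1075 = -7.1672
df = 39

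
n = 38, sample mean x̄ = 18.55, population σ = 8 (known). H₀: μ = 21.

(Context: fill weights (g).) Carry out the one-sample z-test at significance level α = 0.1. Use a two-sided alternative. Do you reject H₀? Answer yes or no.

SE = σ/√n = 8/√38 = 1.2978
z = (x̄−μ₀)/SE = (18.55−21)/1.2978 = -1.8879
p-value (two-sided) = 0.05905
At α=0.1: p < α → reject H₀

reject H₀: yes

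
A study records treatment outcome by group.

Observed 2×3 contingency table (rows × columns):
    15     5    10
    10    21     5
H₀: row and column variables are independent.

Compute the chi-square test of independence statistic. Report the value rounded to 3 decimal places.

test statistic = 12.067

Row totals [30, 36], col totals [25, 26, 15], n=66
χ² = (15−11.36)²/11.36 + (5−11.82)²/11.82 + (10−6.82)²/6.82 + (10−13.64)²/13.64 + (21−14.18)²/14.18 + (5−8.18)²/8.18 = 12.0671
df = 2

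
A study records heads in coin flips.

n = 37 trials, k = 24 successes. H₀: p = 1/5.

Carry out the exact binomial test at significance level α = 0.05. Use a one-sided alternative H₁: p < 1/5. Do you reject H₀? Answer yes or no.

Exact binomial: n=37, k=24, p₀=1/5=0.2000
P(X≤24) from Σ C(n,i)·p₀^i·(1−p₀)^(n−i)
p-value (one-sided, H₁ less) = 1.00000
At α=0.05: p ≥ α → fail to reject H₀

reject H₀: no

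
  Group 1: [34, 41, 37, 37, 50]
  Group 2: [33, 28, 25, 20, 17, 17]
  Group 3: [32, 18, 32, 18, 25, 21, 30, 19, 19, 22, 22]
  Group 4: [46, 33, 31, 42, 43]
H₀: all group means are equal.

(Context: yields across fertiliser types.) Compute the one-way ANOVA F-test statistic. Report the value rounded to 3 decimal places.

test statistic = 14.725

Group means [39.80, 23.33, 23.45, 39.00], grand mean 29.333
SSB = Σnᵢ(x̄ᵢ−x̄)² = 1611.139; SSW = ΣΣ(x−x̄ᵢ)² = 838.861
MSB = 1611.139/3 = 537.0465; MSW = 838.861/23 = 36.4722
F = MSB/MSW = 14.7248
df = (3, 23)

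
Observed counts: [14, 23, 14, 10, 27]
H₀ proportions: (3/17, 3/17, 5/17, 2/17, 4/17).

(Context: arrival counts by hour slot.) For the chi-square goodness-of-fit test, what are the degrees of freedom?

degrees of freedom = 4

df = k − 1 = 5 − 1 = 4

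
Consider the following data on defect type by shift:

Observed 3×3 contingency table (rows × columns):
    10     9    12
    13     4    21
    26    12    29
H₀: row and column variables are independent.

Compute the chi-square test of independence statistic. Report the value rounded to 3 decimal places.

Row totals [31, 38, 67], col totals [49, 25, 62], n=136
χ² = (10−11.17)²/11.17 + (9−5.70)²/5.70 + (12−14.13)²/14.13 + (13−13.69)²/13.69 + (4−6.99)²/6.99 + (21−17.32)²/17.32 + (26−24.14)²/24.14 + (12−12.32)²/12.32 + (29−30.54)²/30.54 = 4.6773
df = 4

test statistic = 4.677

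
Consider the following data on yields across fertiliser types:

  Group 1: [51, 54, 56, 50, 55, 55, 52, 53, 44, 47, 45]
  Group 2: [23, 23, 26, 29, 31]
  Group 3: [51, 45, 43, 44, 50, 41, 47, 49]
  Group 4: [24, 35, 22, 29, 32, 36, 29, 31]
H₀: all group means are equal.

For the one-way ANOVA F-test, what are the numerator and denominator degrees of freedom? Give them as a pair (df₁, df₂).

degrees of freedom = [3, 28]

k = 4 groups, N = 32 total
df = (k−1, N−k) = (4−1, 32−4) = (3, 28)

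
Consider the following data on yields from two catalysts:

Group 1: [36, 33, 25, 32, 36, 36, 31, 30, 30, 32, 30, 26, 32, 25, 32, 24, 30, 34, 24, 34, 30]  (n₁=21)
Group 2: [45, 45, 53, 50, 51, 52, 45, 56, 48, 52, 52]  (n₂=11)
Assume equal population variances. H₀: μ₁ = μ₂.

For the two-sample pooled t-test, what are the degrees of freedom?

degrees of freedom = 30

df = n₁ + n₂ − 2 = 21 + 11 − 2 = 30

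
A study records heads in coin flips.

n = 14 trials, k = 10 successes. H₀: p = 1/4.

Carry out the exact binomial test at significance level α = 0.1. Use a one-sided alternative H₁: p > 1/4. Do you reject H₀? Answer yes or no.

reject H₀: yes

Exact binomial: n=14, k=10, p₀=1/4=0.2500
P(X≥10) from Σ C(n,i)·p₀^i·(1−p₀)^(n−i)
p-value (one-sided, H₁ greater) = 0.00034
At α=0.1: p < α → reject H₀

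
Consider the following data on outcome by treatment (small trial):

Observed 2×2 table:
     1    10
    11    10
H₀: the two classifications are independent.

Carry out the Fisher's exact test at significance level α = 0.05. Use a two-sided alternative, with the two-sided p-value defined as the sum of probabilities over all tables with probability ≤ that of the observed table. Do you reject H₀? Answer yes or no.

Margins: r₁=11, r₂=21, c₁=12, c₂=20, n=32
p_obs = C(11,1)·C(21,11)/C(32,12); sum pmf over tables with pmf ≤ p_obs
p-value (two-sided) = 0.02319
At α=0.05: p < α → reject H₀

reject H₀: yes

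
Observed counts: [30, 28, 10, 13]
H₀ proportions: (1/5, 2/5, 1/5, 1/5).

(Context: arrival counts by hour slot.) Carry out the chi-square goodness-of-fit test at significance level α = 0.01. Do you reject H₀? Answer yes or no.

n = 81; E_i = n·p_i = [16.20, 32.40, 16.20, 16.20]
χ² = (30−16.20)²/16.20 + (28−32.40)²/32.40 + (10−16.20)²/16.20 + (13−16.20)²/16.20 = 15.3580
df = 3
p-value (upper-tail) = 0.00153
At α=0.01: p < α → reject H₀

reject H₀: yes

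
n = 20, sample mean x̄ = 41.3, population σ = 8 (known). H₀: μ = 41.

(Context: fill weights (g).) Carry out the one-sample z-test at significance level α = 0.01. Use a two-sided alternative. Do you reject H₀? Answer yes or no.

SE = σ/√n = 8/√20 = 1.7889
z = (x̄−μ₀)/SE = (41.3−41)/1.7889 = 0.1677
p-value (two-sided) = 0.86682
At α=0.01: p ≥ α → fail to reject H₀

reject H₀: no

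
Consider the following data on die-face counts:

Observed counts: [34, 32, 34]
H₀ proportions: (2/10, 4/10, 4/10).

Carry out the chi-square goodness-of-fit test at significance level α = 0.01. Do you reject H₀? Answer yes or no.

n = 100; E_i = n·p_i = [20.00, 40.00, 40.00]
χ² = (34−20.00)²/20.00 + (32−40.00)²/40.00 + (34−40.00)²/40.00 = 12.3000
df = 2
p-value (upper-tail) = 0.00213
At α=0.01: p < α → reject H₀

reject H₀: yes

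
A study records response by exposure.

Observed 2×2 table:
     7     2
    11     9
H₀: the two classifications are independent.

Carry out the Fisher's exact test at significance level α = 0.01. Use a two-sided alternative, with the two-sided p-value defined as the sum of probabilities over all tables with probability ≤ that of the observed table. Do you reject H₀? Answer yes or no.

reject H₀: no

Margins: r₁=9, r₂=20, c₁=18, c₂=11, n=29
p_obs = C(9,7)·C(20,11)/C(29,18); sum pmf over tables with pmf ≤ p_obs
p-value (two-sided) = 0.41183
At α=0.01: p ≥ α → fail to reject H₀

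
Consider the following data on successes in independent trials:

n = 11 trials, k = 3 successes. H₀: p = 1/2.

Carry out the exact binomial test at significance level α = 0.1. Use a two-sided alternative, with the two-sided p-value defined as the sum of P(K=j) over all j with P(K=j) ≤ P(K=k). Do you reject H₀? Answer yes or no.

Exact binomial: n=11, k=3, p₀=1/2=0.5000
P(X=j) = C(n,j)·p₀^j·(1−p₀)^(n−j); p = Σ P(X=j) over j with P(X=j) ≤ P(X=3)
p-value (two-sided) = 0.22656
At α=0.1: p ≥ α → fail to reject H₀

reject H₀: no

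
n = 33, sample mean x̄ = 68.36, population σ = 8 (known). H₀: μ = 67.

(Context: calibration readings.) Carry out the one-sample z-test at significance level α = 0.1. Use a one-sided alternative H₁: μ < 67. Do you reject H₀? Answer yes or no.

SE = σ/√n = 8/√33 = 1.3926
z = (x̄−μ₀)/SE = (68.36−67)/1.3926 = 0.9766
p-value (one-sided, H₁ less) = 0.83561
At α=0.1: p ≥ α → fail to reject H₀

reject H₀: no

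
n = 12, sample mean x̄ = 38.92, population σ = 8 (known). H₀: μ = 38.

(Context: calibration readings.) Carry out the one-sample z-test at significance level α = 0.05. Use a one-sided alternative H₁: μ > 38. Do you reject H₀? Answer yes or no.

SE = σ/√n = 8/√12 = 2.3094
z = (x̄−μ₀)/SE = (38.92−38)/2.3094 = 0.3984
p-value (one-sided, H₁ greater) = 0.34518
At α=0.05: p ≥ α → fail to reject H₀

reject H₀: no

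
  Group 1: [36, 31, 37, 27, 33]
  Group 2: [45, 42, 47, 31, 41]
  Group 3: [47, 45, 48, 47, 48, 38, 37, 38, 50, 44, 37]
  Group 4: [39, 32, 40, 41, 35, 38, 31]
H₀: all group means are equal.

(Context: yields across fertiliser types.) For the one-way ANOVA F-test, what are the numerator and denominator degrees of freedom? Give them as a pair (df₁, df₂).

degrees of freedom = [3, 24]

k = 4 groups, N = 28 total
df = (k−1, N−k) = (4−1, 28−4) = (3, 24)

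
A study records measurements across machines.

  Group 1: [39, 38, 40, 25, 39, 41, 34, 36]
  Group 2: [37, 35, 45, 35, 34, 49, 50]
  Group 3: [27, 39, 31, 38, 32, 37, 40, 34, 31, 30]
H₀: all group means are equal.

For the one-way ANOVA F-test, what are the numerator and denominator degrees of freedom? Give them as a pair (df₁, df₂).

k = 3 groups, N = 25 total
df = (k−1, N−k) = (3−1, 25−3) = (2, 22)

degrees of freedom = [2, 22]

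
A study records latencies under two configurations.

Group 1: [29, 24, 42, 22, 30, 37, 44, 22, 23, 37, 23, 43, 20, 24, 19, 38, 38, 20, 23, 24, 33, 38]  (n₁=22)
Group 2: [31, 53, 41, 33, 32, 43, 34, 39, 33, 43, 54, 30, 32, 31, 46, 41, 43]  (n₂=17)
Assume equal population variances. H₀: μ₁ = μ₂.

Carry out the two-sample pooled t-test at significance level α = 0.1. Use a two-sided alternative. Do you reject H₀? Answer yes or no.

x̄₁=29.682, s₁=8.482, n₁=22
x̄₂=38.765, s₂=7.620, n₂=17
s_p² = [21·8.482² + 16·7.620²]/37 = 65.9414
SE = √(s_p²·(1/22+1/17)) = 2.6223
t = (29.682−38.765)/2.6223 = -3.4638
df = 37
p-value (two-sided) = 0.00136
At α=0.1: p < α → reject H₀

reject H₀: yes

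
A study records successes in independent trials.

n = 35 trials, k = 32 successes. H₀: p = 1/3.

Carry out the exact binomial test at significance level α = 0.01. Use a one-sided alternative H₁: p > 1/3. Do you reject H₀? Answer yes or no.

Exact binomial: n=35, k=32, p₀=1/3=0.3333
P(X≥32) from Σ C(n,i)·p₀^i·(1−p₀)^(n−i)
p-value (one-sided, H₁ greater) = 0.00000
At α=0.01: p < α → reject H₀

reject H₀: yes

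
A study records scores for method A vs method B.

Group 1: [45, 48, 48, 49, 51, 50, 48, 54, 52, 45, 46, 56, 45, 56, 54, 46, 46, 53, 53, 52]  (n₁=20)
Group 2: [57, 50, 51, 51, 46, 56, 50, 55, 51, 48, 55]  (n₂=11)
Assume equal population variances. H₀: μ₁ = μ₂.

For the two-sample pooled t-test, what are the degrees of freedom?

df = n₁ + n₂ − 2 = 20 + 11 − 2 = 29

degrees of freedom = 29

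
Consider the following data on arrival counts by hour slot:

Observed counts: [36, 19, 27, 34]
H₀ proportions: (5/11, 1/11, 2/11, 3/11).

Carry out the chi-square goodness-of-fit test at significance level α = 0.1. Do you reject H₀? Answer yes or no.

reject H₀: yes

n = 116; E_i = n·p_i = [52.73, 10.55, 21.09, 31.64]
χ² = (36−52.73)²/52.73 + (19−10.55)²/10.55 + (27−21.09)²/21.09 + (34−31.64)²/31.64 = 13.9170
df = 3
p-value (upper-tail) = 0.00302
At α=0.1: p < α → reject H₀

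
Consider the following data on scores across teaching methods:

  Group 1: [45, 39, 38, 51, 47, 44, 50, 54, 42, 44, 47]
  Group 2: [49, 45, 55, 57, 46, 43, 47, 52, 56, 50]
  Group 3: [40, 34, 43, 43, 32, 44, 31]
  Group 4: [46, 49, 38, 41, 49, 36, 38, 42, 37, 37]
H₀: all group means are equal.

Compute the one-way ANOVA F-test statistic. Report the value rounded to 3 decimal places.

test statistic = 9.023

Group means [45.55, 50.00, 38.14, 41.30], grand mean 44.237
SSB = Σnᵢ(x̄ᵢ−x̄)² = 697.184; SSW = ΣΣ(x−x̄ᵢ)² = 875.684
MSB = 697.184/3 = 232.3947; MSW = 875.684/34 = 25.7554
F = MSB/MSW = 9.0231
df = (3, 34)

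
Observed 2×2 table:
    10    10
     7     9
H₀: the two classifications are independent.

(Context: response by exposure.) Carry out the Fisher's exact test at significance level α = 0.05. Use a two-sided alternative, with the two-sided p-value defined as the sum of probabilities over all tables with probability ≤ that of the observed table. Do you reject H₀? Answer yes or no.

Margins: r₁=20, r₂=16, c₁=17, c₂=19, n=36
p_obs = C(20,10)·C(16,7)/C(36,17); sum pmf over tables with pmf ≤ p_obs
p-value (two-sided) = 0.74857
At α=0.05: p ≥ α → fail to reject H₀

reject H₀: no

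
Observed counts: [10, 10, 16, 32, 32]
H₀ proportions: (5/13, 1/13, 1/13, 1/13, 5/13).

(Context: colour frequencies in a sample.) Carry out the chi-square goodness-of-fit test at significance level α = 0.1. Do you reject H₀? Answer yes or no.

n = 100; E_i = n·p_i = [38.46, 7.69, 7.69, 7.69, 38.46]
χ² = (10−38.46)²/38.46 + (10−7.69)²/7.69 + (16−7.69)²/7.69 + (32−7.69)²/7.69 + (32−38.46)²/38.46 = 108.6240
df = 4
p-value (upper-tail) = 0.00000
At α=0.1: p < α → reject H₀

reject H₀: yes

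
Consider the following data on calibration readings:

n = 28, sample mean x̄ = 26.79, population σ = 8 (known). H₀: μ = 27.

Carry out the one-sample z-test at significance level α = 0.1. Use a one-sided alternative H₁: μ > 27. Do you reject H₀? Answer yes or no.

reject H₀: no

SE = σ/√n = 8/√28 = 1.5119
z = (x̄−μ₀)/SE = (26.79−27)/1.5119 = -0.1389
p-value (one-sided, H₁ greater) = 0.55524
At α=0.1: p ≥ α → fail to reject H₀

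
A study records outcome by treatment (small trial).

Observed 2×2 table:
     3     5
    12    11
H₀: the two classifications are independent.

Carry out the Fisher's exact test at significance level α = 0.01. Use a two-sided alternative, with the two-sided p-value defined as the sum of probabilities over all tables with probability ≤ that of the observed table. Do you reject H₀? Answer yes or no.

Margins: r₁=8, r₂=23, c₁=15, c₂=16, n=31
p_obs = C(8,3)·C(23,12)/C(31,15); sum pmf over tables with pmf ≤ p_obs
p-value (two-sided) = 0.68508
At α=0.01: p ≥ α → fail to reject H₀

reject H₀: no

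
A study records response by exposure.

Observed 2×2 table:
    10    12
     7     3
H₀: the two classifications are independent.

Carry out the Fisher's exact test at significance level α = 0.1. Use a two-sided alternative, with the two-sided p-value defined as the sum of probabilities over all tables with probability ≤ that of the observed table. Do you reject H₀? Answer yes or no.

Margins: r₁=22, r₂=10, c₁=17, c₂=15, n=32
p_obs = C(22,10)·C(10,7)/C(32,17); sum pmf over tables with pmf ≤ p_obs
p-value (two-sided) = 0.26545
At α=0.1: p ≥ α → fail to reject H₀

reject H₀: no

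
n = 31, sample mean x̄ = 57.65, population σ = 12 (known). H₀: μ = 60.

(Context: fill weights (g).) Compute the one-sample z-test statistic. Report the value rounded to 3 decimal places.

test statistic = -1.090

SE = σ/√n = 12/√31 = 2.1553
z = (x̄−μ₀)/SE = (57.65−60)/2.1553 = -1.0904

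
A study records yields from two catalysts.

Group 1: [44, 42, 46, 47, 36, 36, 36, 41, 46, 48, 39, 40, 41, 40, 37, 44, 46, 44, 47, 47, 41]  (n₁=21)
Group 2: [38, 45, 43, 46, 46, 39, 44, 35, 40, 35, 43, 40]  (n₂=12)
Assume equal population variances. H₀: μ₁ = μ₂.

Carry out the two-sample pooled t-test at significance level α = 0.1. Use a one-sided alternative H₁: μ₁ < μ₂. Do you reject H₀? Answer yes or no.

reject H₀: no

x̄₁=42.286, s₁=4.014, n₁=21
x̄₂=41.167, s₂=3.927, n₂=12
s_p² = [20·4.014² + 11·3.927²]/31 = 15.8694
SE = √(s_p²·(1/21+1/12)) = 1.4416
t = (42.286−41.167)/1.4416 = 0.7763
df = 31
p-value (one-sided, H₁ less) = 0.77826
At α=0.1: p ≥ α → fail to reject H₀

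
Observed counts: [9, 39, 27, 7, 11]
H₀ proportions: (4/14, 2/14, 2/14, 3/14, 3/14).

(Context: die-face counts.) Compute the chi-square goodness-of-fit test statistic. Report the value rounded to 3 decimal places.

n = 93; E_i = n·p_i = [26.57, 13.29, 13.29, 19.93, 19.93]
χ² = (9−26.57)²/26.57 + (39−13.29)²/13.29 + (27−13.29)²/13.29 + (7−19.93)²/19.93 + (11−19.93)²/19.93 = 87.9337
df = 4

test statistic = 87.934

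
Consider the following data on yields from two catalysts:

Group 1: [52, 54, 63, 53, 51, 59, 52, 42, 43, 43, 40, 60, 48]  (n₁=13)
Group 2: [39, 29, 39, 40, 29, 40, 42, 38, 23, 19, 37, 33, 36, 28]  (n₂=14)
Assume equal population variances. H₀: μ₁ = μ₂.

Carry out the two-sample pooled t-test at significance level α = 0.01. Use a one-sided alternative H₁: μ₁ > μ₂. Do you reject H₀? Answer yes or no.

x̄₁=50.769, s₁=7.316, n₁=13
x̄₂=33.714, s₂=7.054, n₂=14
s_p² = [12·7.316² + 13·7.054²]/25 = 51.5666
SE = √(s_p²·(1/13+1/14)) = 2.7659
t = (50.769−33.714)/2.7659 = 6.1662
df = 25
p-value (one-sided, H₁ greater) = 0.00000
At α=0.01: p < α → reject H₀

reject H₀: yes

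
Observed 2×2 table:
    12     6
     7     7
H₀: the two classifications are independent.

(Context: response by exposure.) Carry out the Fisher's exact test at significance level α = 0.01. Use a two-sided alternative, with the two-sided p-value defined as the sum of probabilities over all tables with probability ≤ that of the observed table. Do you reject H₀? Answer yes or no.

reject H₀: no

Margins: r₁=18, r₂=14, c₁=19, c₂=13, n=32
p_obs = C(18,12)·C(14,7)/C(32,19); sum pmf over tables with pmf ≤ p_obs
p-value (two-sided) = 0.47270
At α=0.01: p ≥ α → fail to reject H₀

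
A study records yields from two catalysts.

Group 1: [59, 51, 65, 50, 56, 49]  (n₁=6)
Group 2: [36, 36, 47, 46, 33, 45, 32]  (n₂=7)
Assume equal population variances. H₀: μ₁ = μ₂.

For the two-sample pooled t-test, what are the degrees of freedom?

degrees of freedom = 11

df = n₁ + n₂ − 2 = 6 + 7 − 2 = 11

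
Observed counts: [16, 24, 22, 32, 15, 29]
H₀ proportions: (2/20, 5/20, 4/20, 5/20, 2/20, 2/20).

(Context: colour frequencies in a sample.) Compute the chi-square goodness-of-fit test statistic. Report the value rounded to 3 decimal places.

test statistic = 21.710

n = 138; E_i = n·p_i = [13.80, 34.50, 27.60, 34.50, 13.80, 13.80]
χ² = (16−13.80)²/13.80 + (24−34.50)²/34.50 + (22−27.60)²/27.60 + (32−34.50)²/34.50 + (15−13.80)²/13.80 + (29−13.80)²/13.80 = 21.7101
df = 5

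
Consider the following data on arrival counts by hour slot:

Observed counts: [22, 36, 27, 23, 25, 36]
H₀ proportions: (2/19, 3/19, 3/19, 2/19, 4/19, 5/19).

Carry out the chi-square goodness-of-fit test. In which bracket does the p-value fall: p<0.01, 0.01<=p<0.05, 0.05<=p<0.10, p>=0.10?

p-value bracket: 0.05<=p<0.10

n = 169; E_i = n·p_i = [17.79, 26.68, 26.68, 17.79, 35.58, 44.47]
χ² = (22−17.79)²/17.79 + (36−26.68)²/26.68 + (27−26.68)²/26.68 + (23−17.79)²/17.79 + (25−35.58)²/35.58 + (36−44.47)²/44.47 = 10.5388
df = 5
p-value (upper-tail) = 0.06133
→ bracket: 0.05<=p<0.10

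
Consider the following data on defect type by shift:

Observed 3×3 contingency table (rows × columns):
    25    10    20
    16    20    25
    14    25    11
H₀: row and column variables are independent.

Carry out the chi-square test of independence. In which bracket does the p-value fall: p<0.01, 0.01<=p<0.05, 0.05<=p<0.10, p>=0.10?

p-value bracket: p<0.01

Row totals [55, 61, 50], col totals [55, 55, 56], n=166
χ² = (25−18.22)²/18.22 + (10−18.22)²/18.22 + (20−18.55)²/18.55 + (16−20.21)²/20.21 + (20−20.21)²/20.21 + (25−20.58)²/20.58 + (14−16.57)²/16.57 + (25−16.57)²/16.57 + (11−16.87)²/16.87 = 14.9053
df = 4
p-value (upper-tail) = 0.00490
→ bracket: p<0.01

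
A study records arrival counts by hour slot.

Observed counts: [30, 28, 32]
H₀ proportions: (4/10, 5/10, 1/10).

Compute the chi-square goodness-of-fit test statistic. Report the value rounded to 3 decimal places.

test statistic = 66.200

n = 90; E_i = n·p_i = [36.00, 45.00, 9.00]
χ² = (30−36.00)²/36.00 + (28−45.00)²/45.00 + (32−9.00)²/9.00 = 66.2000
df = 2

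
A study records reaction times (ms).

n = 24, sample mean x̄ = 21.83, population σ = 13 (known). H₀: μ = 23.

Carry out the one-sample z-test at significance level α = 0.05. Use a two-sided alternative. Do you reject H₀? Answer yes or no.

reject H₀: no

SE = σ/√n = 13/√24 = 2.6536
z = (x̄−μ₀)/SE = (21.83−23)/2.6536 = -0.4409
p-value (two-sided) = 0.65928
At α=0.05: p ≥ α → fail to reject H₀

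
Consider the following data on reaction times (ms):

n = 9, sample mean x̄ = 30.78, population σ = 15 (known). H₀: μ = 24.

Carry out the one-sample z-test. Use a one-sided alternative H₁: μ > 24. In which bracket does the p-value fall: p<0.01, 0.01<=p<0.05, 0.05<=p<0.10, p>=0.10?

p-value bracket: 0.05<=p<0.10

SE = σ/√n = 15/√9 = 5.0000
z = (x̄−μ₀)/SE = (30.78−24)/5.0000 = 1.3560
p-value (one-sided, H₁ greater) = 0.08755
→ bracket: 0.05<=p<0.10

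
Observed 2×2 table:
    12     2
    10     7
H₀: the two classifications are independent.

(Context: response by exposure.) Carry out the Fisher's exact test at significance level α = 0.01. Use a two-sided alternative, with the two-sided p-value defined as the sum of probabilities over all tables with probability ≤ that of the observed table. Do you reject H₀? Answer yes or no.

Margins: r₁=14, r₂=17, c₁=22, c₂=9, n=31
p_obs = C(14,12)·C(17,10)/C(31,22); sum pmf over tables with pmf ≤ p_obs
p-value (two-sided) = 0.13166
At α=0.01: p ≥ α → fail to reject H₀

reject H₀: no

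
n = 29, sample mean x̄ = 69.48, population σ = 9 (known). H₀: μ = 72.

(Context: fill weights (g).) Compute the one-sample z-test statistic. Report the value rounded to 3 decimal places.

SE = σ/√n = 9/√29 = 1.6713
z = (x̄−μ₀)/SE = (69.48−72)/1.6713 = -1.5078

test statistic = -1.508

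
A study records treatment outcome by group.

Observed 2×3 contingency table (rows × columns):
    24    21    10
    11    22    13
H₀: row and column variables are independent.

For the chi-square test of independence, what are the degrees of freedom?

degrees of freedom = 2

df = (r−1)(c−1) = (2−1)·(3−1) = 2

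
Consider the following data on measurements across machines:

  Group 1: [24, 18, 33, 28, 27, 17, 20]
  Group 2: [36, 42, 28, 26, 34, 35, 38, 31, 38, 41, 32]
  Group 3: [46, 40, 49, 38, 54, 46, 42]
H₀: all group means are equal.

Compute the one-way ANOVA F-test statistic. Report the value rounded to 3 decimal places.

test statistic = 26.588

Group means [23.86, 34.64, 45.00], grand mean 34.520
SSB = Σnᵢ(x̄ᵢ−x̄)² = 1564.837; SSW = ΣΣ(x−x̄ᵢ)² = 647.403
MSB = 1564.837/2 = 782.4187; MSW = 647.403/22 = 29.4274
F = MSB/MSW = 26.5881
df = (2, 22)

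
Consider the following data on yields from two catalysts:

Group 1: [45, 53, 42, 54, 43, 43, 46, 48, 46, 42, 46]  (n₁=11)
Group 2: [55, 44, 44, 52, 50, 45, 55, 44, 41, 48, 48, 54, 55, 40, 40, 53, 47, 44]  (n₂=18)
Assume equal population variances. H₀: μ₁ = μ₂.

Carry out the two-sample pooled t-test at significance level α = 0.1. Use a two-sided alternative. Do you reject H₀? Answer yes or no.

x̄₁=46.182, s₁=4.094, n₁=11
x̄₂=47.722, s₂=5.300, n₂=18
s_p² = [10·4.094² + 17·5.300²]/27 = 23.8981
SE = √(s_p²·(1/11+1/18)) = 1.8709
t = (46.182−47.722)/1.8709 = -0.8234
df = 27
p-value (two-sided) = 0.41752
At α=0.1: p ≥ α → fail to reject H₀

reject H₀: no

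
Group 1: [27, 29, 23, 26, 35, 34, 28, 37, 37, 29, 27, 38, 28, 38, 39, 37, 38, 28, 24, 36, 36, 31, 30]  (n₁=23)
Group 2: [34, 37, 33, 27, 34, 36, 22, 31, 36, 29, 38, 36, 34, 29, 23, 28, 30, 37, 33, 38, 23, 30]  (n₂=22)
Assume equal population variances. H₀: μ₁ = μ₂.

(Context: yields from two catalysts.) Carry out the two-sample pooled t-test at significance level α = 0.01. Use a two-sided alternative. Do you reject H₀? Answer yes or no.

reject H₀: no

x̄₁=31.957, s₁=5.130, n₁=23
x̄₂=31.727, s₂=4.939, n₂=22
s_p² = [22·5.130² + 21·4.939²]/43 = 25.3795
SE = √(s_p²·(1/23+1/22)) = 1.5024
t = (31.957−31.727)/1.5024 = 0.1526
df = 43
p-value (two-sided) = 0.87943
At α=0.01: p ≥ α → fail to reject H₀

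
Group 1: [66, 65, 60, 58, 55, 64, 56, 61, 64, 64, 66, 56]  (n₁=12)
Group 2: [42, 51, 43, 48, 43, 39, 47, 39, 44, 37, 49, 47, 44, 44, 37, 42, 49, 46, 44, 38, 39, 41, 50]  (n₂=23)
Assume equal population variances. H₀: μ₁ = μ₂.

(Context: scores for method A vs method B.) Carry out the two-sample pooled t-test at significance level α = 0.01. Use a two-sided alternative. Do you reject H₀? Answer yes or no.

reject H₀: yes

x̄₁=61.250, s₁=4.137, n₁=12
x̄₂=43.609, s₂=4.251, n₂=23
s_p² = [11·4.137² + 22·4.251²]/33 = 17.7493
SE = √(s_p²·(1/12+1/23)) = 1.5003
t = (61.250−43.609)/1.5003 = 11.7587
df = 33
p-value (two-sided) = 0.00000
At α=0.01: p < α → reject H₀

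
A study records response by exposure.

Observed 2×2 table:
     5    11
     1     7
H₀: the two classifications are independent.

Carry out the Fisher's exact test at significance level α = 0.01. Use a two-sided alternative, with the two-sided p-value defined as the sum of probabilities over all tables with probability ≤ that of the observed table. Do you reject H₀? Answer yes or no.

reject H₀: no

Margins: r₁=16, r₂=8, c₁=6, c₂=18, n=24
p_obs = C(16,5)·C(8,1)/C(24,6); sum pmf over tables with pmf ≤ p_obs
p-value (two-sided) = 0.62139
At α=0.01: p ≥ α → fail to reject H₀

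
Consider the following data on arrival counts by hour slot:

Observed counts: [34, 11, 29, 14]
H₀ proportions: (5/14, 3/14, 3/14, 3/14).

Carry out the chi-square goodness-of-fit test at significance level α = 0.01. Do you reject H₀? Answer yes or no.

reject H₀: no

n = 88; E_i = n·p_i = [31.43, 18.86, 18.86, 18.86]
χ² = (34−31.43)²/31.43 + (11−18.86)²/18.86 + (29−18.86)²/18.86 + (14−18.86)²/18.86 = 10.1909
df = 3
p-value (upper-tail) = 0.01701
At α=0.01: p ≥ α → fail to reject H₀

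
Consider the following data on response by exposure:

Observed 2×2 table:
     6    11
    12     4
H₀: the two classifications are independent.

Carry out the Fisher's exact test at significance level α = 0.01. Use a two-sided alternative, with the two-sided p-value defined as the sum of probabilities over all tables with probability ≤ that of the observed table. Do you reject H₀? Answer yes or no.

Margins: r₁=17, r₂=16, c₁=18, c₂=15, n=33
p_obs = C(17,6)·C(16,12)/C(33,18); sum pmf over tables with pmf ≤ p_obs
p-value (two-sided) = 0.03664
At α=0.01: p ≥ α → fail to reject H₀

reject H₀: no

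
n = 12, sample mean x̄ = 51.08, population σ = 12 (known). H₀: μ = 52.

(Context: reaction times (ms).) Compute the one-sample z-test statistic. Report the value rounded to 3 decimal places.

test statistic = -0.266

SE = σ/√n = 12/√12 = 3.4641
z = (x̄−μ₀)/SE = (51.08−52)/3.4641 = -0.2656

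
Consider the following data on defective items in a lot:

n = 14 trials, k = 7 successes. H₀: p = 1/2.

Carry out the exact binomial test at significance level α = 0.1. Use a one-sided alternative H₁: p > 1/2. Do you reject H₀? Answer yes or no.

reject H₀: no

Exact binomial: n=14, k=7, p₀=1/2=0.5000
P(X≥7) from Σ C(n,i)·p₀^i·(1−p₀)^(n−i)
p-value (one-sided, H₁ greater) = 0.60474
At α=0.1: p ≥ α → fail to reject H₀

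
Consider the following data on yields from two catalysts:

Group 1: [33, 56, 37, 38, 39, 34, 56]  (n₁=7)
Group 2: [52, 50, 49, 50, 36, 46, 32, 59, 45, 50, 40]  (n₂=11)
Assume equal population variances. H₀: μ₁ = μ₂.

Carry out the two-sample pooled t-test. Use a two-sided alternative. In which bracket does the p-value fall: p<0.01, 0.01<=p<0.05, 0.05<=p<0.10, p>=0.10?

x̄₁=41.857, s₁=9.890, n₁=7
x̄₂=46.273, s₂=7.708, n₂=11
s_p² = [6·9.890² + 10·7.708²]/16 = 73.8149
SE = √(s_p²·(1/7+1/11)) = 4.1540
t = (41.857−46.273)/4.1540 = -1.0630
df = 16
p-value (two-sided) = 0.30357
→ bracket: p>=0.10

p-value bracket: p>=0.10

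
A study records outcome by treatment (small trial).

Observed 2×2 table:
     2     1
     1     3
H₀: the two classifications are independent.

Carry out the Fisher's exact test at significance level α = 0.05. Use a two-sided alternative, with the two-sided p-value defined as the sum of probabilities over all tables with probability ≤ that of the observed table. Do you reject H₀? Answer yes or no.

Margins: r₁=3, r₂=4, c₁=3, c₂=4, n=7
p_obs = C(3,2)·C(4,1)/C(7,3); sum pmf over tables with pmf ≤ p_obs
p-value (two-sided) = 0.48571
At α=0.05: p ≥ α → fail to reject H₀

reject H₀: no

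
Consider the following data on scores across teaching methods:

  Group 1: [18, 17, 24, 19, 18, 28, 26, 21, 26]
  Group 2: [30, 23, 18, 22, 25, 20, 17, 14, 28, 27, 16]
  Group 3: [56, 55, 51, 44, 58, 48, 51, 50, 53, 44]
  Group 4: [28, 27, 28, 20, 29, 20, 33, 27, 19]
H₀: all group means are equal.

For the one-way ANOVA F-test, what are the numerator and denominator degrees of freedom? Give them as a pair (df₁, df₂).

degrees of freedom = [3, 35]

k = 4 groups, N = 39 total
df = (k−1, N−k) = (4−1, 39−4) = (3, 35)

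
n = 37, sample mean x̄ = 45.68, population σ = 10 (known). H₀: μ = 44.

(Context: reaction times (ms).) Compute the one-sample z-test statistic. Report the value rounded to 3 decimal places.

test statistic = 1.022

SE = σ/√n = 10/√37 = 1.6440
z = (x̄−μ₀)/SE = (45.68−44)/1.6440 = 1.0219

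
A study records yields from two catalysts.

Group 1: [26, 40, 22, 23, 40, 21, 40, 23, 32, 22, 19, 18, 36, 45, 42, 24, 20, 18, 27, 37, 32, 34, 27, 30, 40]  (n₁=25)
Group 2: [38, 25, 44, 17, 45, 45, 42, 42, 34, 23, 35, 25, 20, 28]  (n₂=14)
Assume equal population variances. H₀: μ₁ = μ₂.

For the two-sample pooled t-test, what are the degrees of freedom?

degrees of freedom = 37

df = n₁ + n₂ − 2 = 25 + 14 − 2 = 37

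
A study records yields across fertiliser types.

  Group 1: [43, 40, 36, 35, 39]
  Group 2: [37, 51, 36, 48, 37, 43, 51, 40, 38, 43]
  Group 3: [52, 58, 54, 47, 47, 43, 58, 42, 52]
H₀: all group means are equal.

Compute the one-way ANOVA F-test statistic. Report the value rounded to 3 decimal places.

Group means [38.60, 42.40, 50.33], grand mean 44.583
SSB = Σnᵢ(x̄ᵢ−x̄)² = 524.233; SSW = ΣΣ(x−x̄ᵢ)² = 627.600
MSB = 524.233/2 = 262.1167; MSW = 627.600/21 = 29.8857
F = MSB/MSW = 8.7706
df = (2, 21)

test statistic = 8.771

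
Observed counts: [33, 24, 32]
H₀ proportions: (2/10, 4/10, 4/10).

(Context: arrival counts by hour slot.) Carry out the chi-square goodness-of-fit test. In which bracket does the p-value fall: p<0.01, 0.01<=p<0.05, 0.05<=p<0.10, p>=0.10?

p-value bracket: p<0.01

n = 89; E_i = n·p_i = [17.80, 35.60, 35.60]
χ² = (33−17.80)²/17.80 + (24−35.60)²/35.60 + (32−35.60)²/35.60 = 17.1236
df = 2
p-value (upper-tail) = 0.00019
→ bracket: p<0.01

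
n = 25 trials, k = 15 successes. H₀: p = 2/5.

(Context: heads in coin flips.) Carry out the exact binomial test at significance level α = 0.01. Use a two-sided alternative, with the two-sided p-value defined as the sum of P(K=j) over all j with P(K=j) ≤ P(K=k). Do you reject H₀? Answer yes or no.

reject H₀: no

Exact binomial: n=25, k=15, p₀=2/5=0.4000
P(X=j) = C(n,j)·p₀^j·(1−p₀)^(n−j); p = Σ P(X=j) over j with P(X=j) ≤ P(X=15)
p-value (two-sided) = 0.06375
At α=0.01: p ≥ α → fail to reject H₀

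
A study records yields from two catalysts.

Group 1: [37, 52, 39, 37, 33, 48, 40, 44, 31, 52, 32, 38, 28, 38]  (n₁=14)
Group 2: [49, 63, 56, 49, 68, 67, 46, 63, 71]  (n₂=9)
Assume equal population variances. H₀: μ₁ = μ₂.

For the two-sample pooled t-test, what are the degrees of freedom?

degrees of freedom = 21

df = n₁ + n₂ − 2 = 14 + 9 − 2 = 21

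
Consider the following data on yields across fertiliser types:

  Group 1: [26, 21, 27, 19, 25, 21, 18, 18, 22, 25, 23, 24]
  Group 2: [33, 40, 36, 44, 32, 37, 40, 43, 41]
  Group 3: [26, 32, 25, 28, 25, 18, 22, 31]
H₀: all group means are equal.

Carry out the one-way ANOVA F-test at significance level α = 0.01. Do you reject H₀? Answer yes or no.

Group means [22.42, 38.44, 25.88], grand mean 28.345
SSB = Σnᵢ(x̄ᵢ−x̄)² = 1388.538; SSW = ΣΣ(x−x̄ᵢ)² = 394.014
MSB = 1388.538/2 = 694.2689; MSW = 394.014/26 = 15.1544
F = MSB/MSW = 45.8131
df = (2, 26)
p-value (upper-tail) = 0.00000
At α=0.01: p < α → reject H₀

reject H₀: yes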